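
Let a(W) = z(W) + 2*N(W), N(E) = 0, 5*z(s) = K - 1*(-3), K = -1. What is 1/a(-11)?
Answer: 5/2 ≈ 2.5000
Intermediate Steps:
z(s) = ⅖ (z(s) = (-1 - 1*(-3))/5 = (-1 + 3)/5 = (⅕)*2 = ⅖)
a(W) = ⅖ (a(W) = ⅖ + 2*0 = ⅖ + 0 = ⅖)
1/a(-11) = 1/(⅖) = 5/2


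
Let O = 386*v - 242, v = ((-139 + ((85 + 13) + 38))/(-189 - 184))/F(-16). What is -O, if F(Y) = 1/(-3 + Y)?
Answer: 112268/373 ≈ 300.99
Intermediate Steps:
v = -57/373 (v = ((-139 + ((85 + 13) + 38))/(-189 - 184))/(1/(-3 - 16)) = ((-139 + (98 + 38))/(-373))/(1/(-19)) = ((-139 + 136)*(-1/373))/(-1/19) = -3*(-1/373)*(-19) = (3/373)*(-19) = -57/373 ≈ -0.15282)
O = -112268/373 (O = 386*(-57/373) - 242 = -22002/373 - 242 = -112268/373 ≈ -300.99)
-O = -1*(-112268/373) = 112268/373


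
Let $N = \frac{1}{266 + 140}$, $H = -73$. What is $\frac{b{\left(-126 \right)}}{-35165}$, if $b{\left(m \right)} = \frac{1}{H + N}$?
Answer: $\frac{406}{1042185105} \approx 3.8957 \cdot 10^{-7}$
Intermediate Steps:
$N = \frac{1}{406} \approx 0.0024631$
$b{\left(m \right)} = - \frac{406}{29637}$ ($b{\left(m \right)} = \frac{1}{-73 + \frac{1}{406}} = \frac{1}{- \frac{29637}{406}} = - \frac{406}{29637}$)
$\frac{b{\left(-126 \right)}}{-35165} = - \frac{406}{29637 \left(-35165\right)} = \left(- \frac{406}{29637}\right) \left(- \frac{1}{35165}\right) = \frac{406}{1042185105}$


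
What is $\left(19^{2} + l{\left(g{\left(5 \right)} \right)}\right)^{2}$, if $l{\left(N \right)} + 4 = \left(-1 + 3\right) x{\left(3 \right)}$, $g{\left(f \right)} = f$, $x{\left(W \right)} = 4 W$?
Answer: $145161$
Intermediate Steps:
$l{\left(N \right)} = 20$ ($l{\left(N \right)} = -4 + \left(-1 + 3\right) 4 \cdot 3 = -4 + 2 \cdot 12 = -4 + 24 = 20$)
$\left(19^{2} + l{\left(g{\left(5 \right)} \right)}\right)^{2} = \left(19^{2} + 20\right)^{2} = \left(361 + 20\right)^{2} = 381^{2} = 145161$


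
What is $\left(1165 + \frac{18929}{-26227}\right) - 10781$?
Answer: $- \frac{252217761}{26227} \approx -9616.7$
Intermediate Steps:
$\left(1165 + \frac{18929}{-26227}\right) - 10781 = \left(1165 + 18929 \left(- \frac{1}{26227}\right)\right) - 10781 = \left(1165 - \frac{18929}{26227}\right) - 10781 = \frac{30535526}{26227} - 10781 = - \frac{252217761}{26227}$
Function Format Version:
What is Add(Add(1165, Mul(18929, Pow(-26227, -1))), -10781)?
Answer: Rational(-252217761, 26227) ≈ -9616.7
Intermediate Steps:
Add(Add(1165, Mul(18929, Pow(-26227, -1))), -10781) = Add(Add(1165, Mul(18929, Rational(-1, 26227))), -10781) = Add(Add(1165, Rational(-18929, 26227)), -10781) = Add(Rational(30535526, 26227), -10781) = Rational(-252217761, 26227)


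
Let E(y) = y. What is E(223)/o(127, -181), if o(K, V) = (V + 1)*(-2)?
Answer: 223/360 ≈ 0.61944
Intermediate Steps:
o(K, V) = -2 - 2*V (o(K, V) = (1 + V)*(-2) = -2 - 2*V)
E(223)/o(127, -181) = 223/(-2 - 2*(-181)) = 223/(-2 + 362) = 223/360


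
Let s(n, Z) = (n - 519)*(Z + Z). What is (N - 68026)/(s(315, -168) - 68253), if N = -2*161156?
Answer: -390338/291 ≈ -1341.4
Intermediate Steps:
s(n, Z) = 2*Z*(-519 + n) (s(n, Z) = (-519 + n)*(2*Z) = 2*Z*(-519 + n))
N = -322312
(N - 68026)/(s(315, -168) - 68253) = (-322312 - 68026)/(2*(-168)*(-519 + 315) - 68253) = -390338/(2*(-168)*(-204) - 68253) = -390338/(68544 - 68253) = -390338/291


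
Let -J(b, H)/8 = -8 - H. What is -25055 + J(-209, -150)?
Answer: -26191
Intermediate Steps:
J(b, H) = 64 + 8*H (J(b, H) = -8*(-8 - H) = 64 + 8*H)
-25055 + J(-209, -150) = -25055 + (64 + 8*(-150)) = -25055 + (64 - 1200) = -25055 - 1136 = -26191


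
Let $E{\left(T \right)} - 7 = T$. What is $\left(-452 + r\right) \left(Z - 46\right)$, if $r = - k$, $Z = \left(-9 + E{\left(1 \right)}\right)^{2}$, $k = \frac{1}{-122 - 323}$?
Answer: $\frac{1810251}{89} \approx 20340.0$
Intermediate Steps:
$E{\left(T \right)} = 7 + T$
$k = - \frac{1}{445}$ ($k = \frac{1}{-445} = - \frac{1}{445} \approx -0.0022472$)
$Z = 1$ ($Z = \left(-9 + \left(7 + 1\right)\right)^{2} = \left(-9 + 8\right)^{2} = \left(-1\right)^{2} = 1$)
$r = \frac{1}{445}$ ($r = \left(-1\right) \left(- \frac{1}{445}\right) = \frac{1}{445} \approx 0.0022472$)
$\left(-452 + r\right) \left(Z - 46\right) = \left(-452 + \frac{1}{445}\right) \left(1 - 46\right) = \left(- \frac{201139}{445}\right) \left(-45\right) = \frac{1810251}{89}$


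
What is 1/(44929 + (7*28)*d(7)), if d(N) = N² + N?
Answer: 1/55905 ≈ 1.7887e-5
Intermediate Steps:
d(N) = N + N²
1/(44929 + (7*28)*d(7)) = 1/(44929 + (7*28)*(7*(1 + 7))) = 1/(44929 + 196*(7*8)) = 1/(44929 + 196*56) = 1/(44929 + 10976) = 1/55905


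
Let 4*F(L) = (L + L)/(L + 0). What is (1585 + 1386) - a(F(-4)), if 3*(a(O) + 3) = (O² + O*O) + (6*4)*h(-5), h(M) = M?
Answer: 18083/6 ≈ 3013.8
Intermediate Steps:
F(L) = ½ (F(L) = ((L + L)/(L + 0))/4 = ((2*L)/L)/4 = (¼)*2 = ½)
a(O) = -43 + 2*O²/3 (a(O) = -3 + ((O² + O*O) + (6*4)*(-5))/3 = -3 + ((O² + O²) + 24*(-5))/3 = -3 + (2*O² - 120)/3 = -3 + (-120 + 2*O²)/3 = -3 + (-40 + 2*O²/3) = -43 + 2*O²/3)
(1585 + 1386) - a(F(-4)) = (1585 + 1386) - (-43 + 2*(½)²/3) = 2971 - (-43 + (⅔)*(¼)) = 2971 - (-43 + ⅙) = 2971 - 1*(-257/6) = 2971 + 257/6 = 18083/6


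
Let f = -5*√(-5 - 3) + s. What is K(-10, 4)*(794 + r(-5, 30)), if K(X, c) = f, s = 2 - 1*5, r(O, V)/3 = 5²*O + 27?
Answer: -1500 - 5000*I*√2 ≈ -1500.0 - 7071.1*I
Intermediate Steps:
r(O, V) = 81 + 75*O (r(O, V) = 3*(5²*O + 27) = 3*(25*O + 27) = 3*(27 + 25*O) = 81 + 75*O)
s = -3 (s = 2 - 5 = -3)
f = -3 - 10*I*√2 (f = -5*√(-5 - 3) - 3 = -10*I*√2 - 3 = -3 - 10*I*√2 ≈ -3.0 - 14.142*I)
K(X, c) = -3 - 10*I*√2
K(-10, 4)*(794 + r(-5, 30)) = (-3 - 10*I*√2)*(794 + (81 + 75*(-5))) = (-3 - 10*I*√2)*(794 + (81 - 375)) = (-3 - 10*I*√2)*(794 - 294) = (-3 - 10*I*√2)*500 = -1500 - 5000*I*√2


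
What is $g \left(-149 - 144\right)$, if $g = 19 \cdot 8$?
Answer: $-44536$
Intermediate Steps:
$g = 152$
$g \left(-149 - 144\right) = 152 \left(-149 - 144\right) = 152 \left(-293\right) = -44536$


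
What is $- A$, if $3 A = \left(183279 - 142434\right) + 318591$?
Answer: $-119812$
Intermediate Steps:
$A = 119812$ ($A = \frac{\left(183279 - 142434\right) + 318591}{3} = \frac{40845 + 318591}{3} = \frac{1}{3} \cdot 359436 = 119812$)
$- A = \left(-1\right) 119812 = -119812$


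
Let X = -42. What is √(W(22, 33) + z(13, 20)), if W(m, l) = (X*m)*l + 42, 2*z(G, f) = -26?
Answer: I*√30463 ≈ 174.54*I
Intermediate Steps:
z(G, f) = -13 (z(G, f) = (½)*(-26) = -13)
W(m, l) = 42 - 42*l*m (W(m, l) = (-42*m)*l + 42 = -42*l*m + 42 = 42 - 42*l*m)
√(W(22, 33) + z(13, 20)) = √((42 - 42*33*22) - 13) = √((42 - 30492) - 13) = √(-30450 - 13) = √(-30463) = I*√30463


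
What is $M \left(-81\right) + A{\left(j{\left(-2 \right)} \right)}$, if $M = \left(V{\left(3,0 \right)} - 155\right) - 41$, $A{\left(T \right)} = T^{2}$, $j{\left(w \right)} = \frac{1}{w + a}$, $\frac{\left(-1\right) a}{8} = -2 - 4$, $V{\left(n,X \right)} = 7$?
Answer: $\frac{32393845}{2116} \approx 15309.0$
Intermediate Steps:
$a = 48$ ($a = - 8 \left(-2 - 4\right) = \left(-8\right) \left(-6\right) = 48$)
$j{\left(w \right)} = \frac{1}{48 + w}$ ($j{\left(w \right)} = \frac{1}{w + 48} = \frac{1}{48 + w}$)
$M = -189$ ($M = \left(7 - 155\right) - 41 = -148 - 41 = -189$)
$M \left(-81\right) + A{\left(j{\left(-2 \right)} \right)} = \left(-189\right) \left(-81\right) + \left(\frac{1}{48 - 2}\right)^{2} = 15309 + \left(\frac{1}{46}\right)^{2} = 15309 + \frac{1}{2116} = \frac{32393845}{2116}$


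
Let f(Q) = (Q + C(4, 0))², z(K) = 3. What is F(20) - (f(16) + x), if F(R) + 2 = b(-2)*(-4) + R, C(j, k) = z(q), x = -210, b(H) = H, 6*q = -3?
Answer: -125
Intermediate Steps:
q = -½ (q = (⅙)*(-3) = -½ ≈ -0.50000)
C(j, k) = 3
f(Q) = (3 + Q)² (f(Q) = (Q + 3)² = (3 + Q)²)
F(R) = 6 + R (F(R) = -2 + (-2*(-4) + R) = -2 + (8 + R) = 6 + R)
F(20) - (f(16) + x) = (6 + 20) - ((3 + 16)² - 210) = 26 - (19² - 210) = 26 - (361 - 210) = 26 - 1*151 = 26 - 151 = -125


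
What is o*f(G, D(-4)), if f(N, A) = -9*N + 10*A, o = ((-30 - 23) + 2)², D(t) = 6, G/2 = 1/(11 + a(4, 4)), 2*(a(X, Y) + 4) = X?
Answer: 150858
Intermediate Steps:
a(X, Y) = -4 + X/2
G = 2/9 (G = 2/(11 + (-4 + (½)*4)) = 2/(11 + (-4 + 2)) = 2/(11 - 2) = 2/9 ≈ 0.22222)
o = 2601 (o = (-53 + 2)² = (-51)² = 2601)
o*f(G, D(-4)) = 2601*(-9*2/9 + 10*6) = 2601*(-2 + 60) = 2601*58 = 150858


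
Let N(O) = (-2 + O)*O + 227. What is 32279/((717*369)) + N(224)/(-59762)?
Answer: -11287686617/15811411626 ≈ -0.71389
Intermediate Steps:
N(O) = 227 + O*(-2 + O) (N(O) = O*(-2 + O) + 227 = 227 + O*(-2 + O))
32279/((717*369)) + N(224)/(-59762) = 32279/((717*369)) + (227 + 224² - 2*224)/(-59762) = 32279/264573 + (227 + 50176 - 448)*(-1/59762) = 32279*(1/264573) + 49955*(-1/59762) = 32279/264573 - 49955/59762 = -11287686617/15811411626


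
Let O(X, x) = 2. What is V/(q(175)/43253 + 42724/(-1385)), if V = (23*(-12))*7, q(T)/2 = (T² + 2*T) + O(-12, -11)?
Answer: 19289540410/293689147 ≈ 65.680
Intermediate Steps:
q(T) = 4 + 2*T² + 4*T (q(T) = 2*((T² + 2*T) + 2) = 2*(2 + T² + 2*T) = 4 + 2*T² + 4*T)
V = -1932 (V = -276*7 = -1932)
V/(q(175)/43253 + 42724/(-1385)) = -1932/((4 + 2*175² + 4*175)/43253 + 42724/(-1385)) = -1932/((4 + 2*30625 + 700)*(1/43253) + 42724*(-1/1385)) = -1932/((4 + 61250 + 700)*(1/43253) - 42724/1385) = -1932/(61954*(1/43253) - 42724/1385) = -1932/(61954/43253 - 42724/1385) = -1932/(-1762134882/59905405) = -1932*(-59905405/1762134882) = 19289540410/293689147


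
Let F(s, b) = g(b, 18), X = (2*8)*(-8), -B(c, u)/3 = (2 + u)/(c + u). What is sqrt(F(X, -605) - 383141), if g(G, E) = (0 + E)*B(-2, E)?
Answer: I*sqrt(1532834)/2 ≈ 619.04*I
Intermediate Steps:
B(c, u) = -3*(2 + u)/(c + u)
g(G, E) = 3*E*(-2 - E)/(-2 + E) (g(G, E) = (0 + E)*(3*(-2 - E)/(-2 + E)) = E*(3*(-2 - E)/(-2 + E)) = 3*E*(-2 - E)/(-2 + E))
X = -128 (X = 16*(-8) = -128)
F(s, b) = -135/2 (F(s, b) = -3*18*(2 + 18)/(-2 + 18) = -3*18*20/16 = -3*18*1/16*20 = -135/2)
sqrt(F(X, -605) - 383141) = sqrt(-135/2 - 383141) = sqrt(-766417/2) = I*sqrt(1532834)/2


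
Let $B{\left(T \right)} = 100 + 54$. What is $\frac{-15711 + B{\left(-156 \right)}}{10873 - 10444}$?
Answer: $- \frac{15557}{429} \approx -36.263$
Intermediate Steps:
$B{\left(T \right)} = 154$
$\frac{-15711 + B{\left(-156 \right)}}{10873 - 10444} = \frac{-15711 + 154}{10873 - 10444} = - \frac{15557}{429}$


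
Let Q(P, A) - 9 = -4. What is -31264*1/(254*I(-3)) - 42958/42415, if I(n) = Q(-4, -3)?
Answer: -138061922/5386705 ≈ -25.630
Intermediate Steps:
Q(P, A) = 5 (Q(P, A) = 9 - 4 = 5)
I(n) = 5
-31264*1/(254*I(-3)) - 42958/42415 = -31264/(5*254) - 42958/42415 = -31264/1270 - 42958*1/42415 = -31264*1/1270 - 42958/42415 = -15632/635 - 42958/42415 = -138061922/5386705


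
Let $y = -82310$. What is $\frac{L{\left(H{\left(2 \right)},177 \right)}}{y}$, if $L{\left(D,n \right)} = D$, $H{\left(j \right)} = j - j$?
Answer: $0$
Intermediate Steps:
$H{\left(j \right)} = 0$
$\frac{L{\left(H{\left(2 \right)},177 \right)}}{y} = \frac{0}{-82310} = 0 \left(- \frac{1}{82310}\right) = 0$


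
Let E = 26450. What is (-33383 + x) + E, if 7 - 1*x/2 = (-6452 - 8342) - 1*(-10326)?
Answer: 2017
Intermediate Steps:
x = 8950 (x = 14 - 2*((-6452 - 8342) - 1*(-10326)) = 14 - 2*(-14794 + 10326) = 14 - 2*(-4468) = 14 + 8936 = 8950)
(-33383 + x) + E = (-33383 + 8950) + 26450 = -24433 + 26450 = 2017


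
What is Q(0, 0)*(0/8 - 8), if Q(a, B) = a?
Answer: 0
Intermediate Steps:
Q(0, 0)*(0/8 - 8) = 0*(0/8 - 8) = 0*(0*(⅛) - 8) = 0*(0 - 8) = 0*(-8) = 0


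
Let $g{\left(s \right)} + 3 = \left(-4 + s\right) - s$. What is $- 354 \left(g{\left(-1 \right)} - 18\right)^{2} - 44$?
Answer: $-221294$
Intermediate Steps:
$g{\left(s \right)} = -7$ ($g{\left(s \right)} = -3 + \left(\left(-4 + s\right) - s\right) = -3 - 4 = -7$)
$- 354 \left(g{\left(-1 \right)} - 18\right)^{2} - 44 = - 354 \left(-7 - 18\right)^{2} - 44 = - 354 \left(-25\right)^{2} - 44 = \left(-354\right) 625 - 44 = -221250 - 44 = -221294$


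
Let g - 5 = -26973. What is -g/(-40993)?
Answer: -26968/40993 ≈ -0.65787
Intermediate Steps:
g = -26968 (g = 5 - 26973 = -26968)
-g/(-40993) = -(-26968)/(-40993) = -(-26968)*(-1)/40993 = -1*26968/40993 = -26968/40993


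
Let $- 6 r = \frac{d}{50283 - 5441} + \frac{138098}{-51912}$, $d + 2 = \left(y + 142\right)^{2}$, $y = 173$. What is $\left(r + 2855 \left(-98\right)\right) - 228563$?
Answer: $- \frac{253577830369519}{498822408} \approx -5.0835 \cdot 10^{5}$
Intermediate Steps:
$d = 99223$ ($d = -2 + \left(173 + 142\right)^{2} = -2 + 315^{2} = -2 + 99225 = 99223$)
$r = \frac{37204505}{498822408}$ ($r = - \frac{\frac{99223}{50283 - 5441} + \frac{138098}{-51912}}{6} = - \frac{\frac{99223}{50283 - 5441} + 138098 \left(- \frac{1}{51912}\right)}{6} = - \frac{\frac{99223}{44842} - \frac{69049}{25956}}{6} = \left(- \frac{1}{6}\right) \left(- \frac{37204505}{83137068}\right) = \frac{37204505}{498822408} \approx 0.074585$)
$\left(r + 2855 \left(-98\right)\right) - 228563 = \left(\frac{37204505}{498822408} + 2855 \left(-98\right)\right) - 228563 = \left(\frac{37204505}{498822408} - 279790\right) - 228563 = - \frac{139565484329815}{498822408} - 228563 = - \frac{253577830369519}{498822408}$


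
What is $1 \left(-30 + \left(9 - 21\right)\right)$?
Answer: $-42$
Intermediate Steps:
$1 \left(-30 + \left(9 - 21\right)\right) = 1 \left(-30 - 12\right) = 1 \left(-42\right) = -42$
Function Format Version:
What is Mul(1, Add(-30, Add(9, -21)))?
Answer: -42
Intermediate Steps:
Mul(1, Add(-30, Add(9, -21))) = Mul(1, Add(-30, -12)) = Mul(1, -42) = -42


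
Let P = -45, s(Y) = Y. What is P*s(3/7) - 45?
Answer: -450/7 ≈ -64.286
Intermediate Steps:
P*s(3/7) - 45 = -135/7 - 45 = -450/7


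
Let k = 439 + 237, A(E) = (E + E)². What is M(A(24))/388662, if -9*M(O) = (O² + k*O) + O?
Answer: -381568/194331 ≈ -1.9635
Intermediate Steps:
A(E) = 4*E² (A(E) = (2*E)² = 4*E²)
k = 676
M(O) = -677*O/9 - O²/9 (M(O) = -((O² + 676*O) + O)/9 = -(O² + 677*O)/9 = -677*O/9 - O²/9)
M(A(24))/388662 = -4*24²*(677 + 4*24²)/9/388662 = -4*576*(677 + 4*576)/9*(1/388662) = -⅑*2304*(677 + 2304)*(1/388662) = -⅑*2304*2981*(1/388662) = -763136*1/388662 = -381568/194331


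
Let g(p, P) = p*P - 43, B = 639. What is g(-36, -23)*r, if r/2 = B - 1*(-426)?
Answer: 1672050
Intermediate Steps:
g(p, P) = -43 + P*p (g(p, P) = P*p - 43 = -43 + P*p)
r = 2130 (r = 2*(639 - 1*(-426)) = 2*(639 + 426) = 2*1065 = 2130)
g(-36, -23)*r = (-43 - 23*(-36))*2130 = (-43 + 828)*2130 = 785*2130 = 1672050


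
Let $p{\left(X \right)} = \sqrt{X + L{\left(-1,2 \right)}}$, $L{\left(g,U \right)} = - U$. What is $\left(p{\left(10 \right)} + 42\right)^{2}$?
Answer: $1772 + 168 \sqrt{2} \approx 2009.6$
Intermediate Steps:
$p{\left(X \right)} = \sqrt{-2 + X}$ ($p{\left(X \right)} = \sqrt{X - 2} = \sqrt{-2 + X}$)
$\left(p{\left(10 \right)} + 42\right)^{2} = \left(\sqrt{-2 + 10} + 42\right)^{2} = \left(\sqrt{8} + 42\right)^{2} = \left(2 \sqrt{2} + 42\right)^{2} = \left(42 + 2 \sqrt{2}\right)^{2}$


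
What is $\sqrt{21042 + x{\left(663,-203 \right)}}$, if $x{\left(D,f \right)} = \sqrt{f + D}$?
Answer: $\sqrt{21042 + 2 \sqrt{115}} \approx 145.13$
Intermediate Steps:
$x{\left(D,f \right)} = \sqrt{D + f}$
$\sqrt{21042 + x{\left(663,-203 \right)}} = \sqrt{21042 + \sqrt{663 - 203}} = \sqrt{21042 + \sqrt{460}} = \sqrt{21042 + 2 \sqrt{115}}$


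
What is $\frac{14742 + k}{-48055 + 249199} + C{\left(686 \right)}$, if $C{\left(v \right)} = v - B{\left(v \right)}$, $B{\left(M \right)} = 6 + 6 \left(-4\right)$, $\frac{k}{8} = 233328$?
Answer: $\frac{23914457}{33524} \approx 713.35$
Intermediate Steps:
$k = 1866624$ ($k = 8 \cdot 233328 = 1866624$)
$B{\left(M \right)} = -18$ ($B{\left(M \right)} = 6 - 24 = -18$)
$C{\left(v \right)} = 18 + v$ ($C{\left(v \right)} = v - -18 = v + 18 = 18 + v$)
$\frac{14742 + k}{-48055 + 249199} + C{\left(686 \right)} = \frac{14742 + 1866624}{-48055 + 249199} + \left(18 + 686\right) = \frac{1881366}{201144} + 704 = 1881366 \cdot \frac{1}{201144} + 704 = \frac{313561}{33524} + 704 = \frac{23914457}{33524}$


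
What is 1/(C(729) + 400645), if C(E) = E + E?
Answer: 1/402103 ≈ 2.4869e-6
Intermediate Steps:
C(E) = 2*E
1/(C(729) + 400645) = 1/(2*729 + 400645) = 1/(1458 + 400645) = 1/402103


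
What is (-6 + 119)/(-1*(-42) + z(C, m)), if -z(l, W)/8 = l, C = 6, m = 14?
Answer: -113/6 ≈ -18.833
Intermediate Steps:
z(l, W) = -8*l
(-6 + 119)/(-1*(-42) + z(C, m)) = (-6 + 119)/(-1*(-42) - 8*6) = 113/(42 - 48) = 113/(-6) = 113*(-⅙) = -113/6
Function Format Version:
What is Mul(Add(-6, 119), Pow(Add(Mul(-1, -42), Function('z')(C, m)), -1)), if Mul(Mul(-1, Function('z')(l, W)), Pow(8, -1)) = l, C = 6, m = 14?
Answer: Rational(-113, 6) ≈ -18.833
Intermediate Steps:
Function('z')(l, W) = Mul(-8, l)
Mul(Add(-6, 119), Pow(Add(Mul(-1, -42), Function('z')(C, m)), -1)) = Mul(Add(-6, 119), Pow(Add(Mul(-1, -42), Mul(-8, 6)), -1)) = Mul(113, Pow(Add(42, -48), -1)) = Mul(113, Pow(-6, -1)) = Mul(113, Rational(-1, 6)) = Rational(-113, 6)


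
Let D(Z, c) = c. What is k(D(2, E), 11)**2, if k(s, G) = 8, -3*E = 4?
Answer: 64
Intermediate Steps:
E = -4/3 (E = -1/3*4 = -4/3 ≈ -1.3333)
k(D(2, E), 11)**2 = 8**2 = 64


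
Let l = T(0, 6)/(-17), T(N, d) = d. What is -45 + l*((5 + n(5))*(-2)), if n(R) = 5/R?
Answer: -693/17 ≈ -40.765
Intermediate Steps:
l = -6/17 (l = 6/(-17) = 6*(-1/17) = -6/17 ≈ -0.35294)
-45 + l*((5 + n(5))*(-2)) = -45 - 6*(5 + 5/5)*(-2)/17 = -45 - 6*(5 + 5*(⅕))*(-2)/17 = -45 - 6*(5 + 1)*(-2)/17 = -45 - 36*(-2)/17 = -45 - 6/17*(-12) = -45 + 72/17 = -693/17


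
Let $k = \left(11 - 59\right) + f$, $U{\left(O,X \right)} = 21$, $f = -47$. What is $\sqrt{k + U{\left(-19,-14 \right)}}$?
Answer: $i \sqrt{74} \approx 8.6023 i$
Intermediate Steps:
$k = -95$ ($k = \left(11 - 59\right) - 47 = -48 - 47 = -95$)
$\sqrt{k + U{\left(-19,-14 \right)}} = \sqrt{-95 + 21} = \sqrt{-74} = i \sqrt{74}$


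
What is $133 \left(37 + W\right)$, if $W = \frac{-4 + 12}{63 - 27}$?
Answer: $\frac{44555}{9} \approx 4950.6$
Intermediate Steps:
$W = \frac{2}{9}$ ($W = \frac{8}{36} = 8 \cdot \frac{1}{36} = \frac{2}{9} \approx 0.22222$)
$133 \left(37 + W\right) = 133 \left(37 + \frac{2}{9}\right) = 133 \cdot \frac{335}{9} = \frac{44555}{9}$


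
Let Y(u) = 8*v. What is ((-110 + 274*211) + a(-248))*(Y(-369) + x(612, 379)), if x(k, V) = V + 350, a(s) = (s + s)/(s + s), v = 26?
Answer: 54069585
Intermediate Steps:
a(s) = 1 (a(s) = (2*s)/((2*s)) = (2*s)*(1/(2*s)) = 1)
x(k, V) = 350 + V
Y(u) = 208 (Y(u) = 8*26 = 208)
((-110 + 274*211) + a(-248))*(Y(-369) + x(612, 379)) = ((-110 + 274*211) + 1)*(208 + (350 + 379)) = ((-110 + 57814) + 1)*(208 + 729) = (57704 + 1)*937 = 57705*937 = 54069585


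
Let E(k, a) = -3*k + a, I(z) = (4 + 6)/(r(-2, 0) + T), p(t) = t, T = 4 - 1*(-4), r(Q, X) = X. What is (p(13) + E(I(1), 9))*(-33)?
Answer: -2409/4 ≈ -602.25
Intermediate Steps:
T = 8 (T = 4 + 4 = 8)
I(z) = 5/4 (I(z) = (4 + 6)/(0 + 8) = 10/8 = 10*(⅛) = 5/4)
E(k, a) = a - 3*k
(p(13) + E(I(1), 9))*(-33) = (13 + (9 - 3*5/4))*(-33) = (13 + (9 - 15/4))*(-33) = (13 + 21/4)*(-33) = (73/4)*(-33) = -2409/4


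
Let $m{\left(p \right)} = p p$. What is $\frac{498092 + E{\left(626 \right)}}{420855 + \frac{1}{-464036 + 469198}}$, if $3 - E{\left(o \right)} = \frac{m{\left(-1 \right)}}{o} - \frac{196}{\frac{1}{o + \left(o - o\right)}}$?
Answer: $\frac{1003015740865}{679977948943} \approx 1.4751$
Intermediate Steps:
$m{\left(p \right)} = p^{2}$
$E{\left(o \right)} = 3 - \frac{1}{o} + 196 o$ ($E{\left(o \right)} = 3 - \left(\frac{\left(-1\right)^{2}}{o} - \frac{196}{\frac{1}{o + \left(o - o\right)}}\right) = 3 - \left(1 \frac{1}{o} - \frac{196}{\frac{1}{o + 0}}\right) = 3 - \left(\frac{1}{o} - \frac{196}{\frac{1}{o}}\right) = 3 - \left(\frac{1}{o} - 196 o\right) = 3 + \left(- \frac{1}{o} + 196 o\right) = 3 - \frac{1}{o} + 196 o$)
$\frac{498092 + E{\left(626 \right)}}{420855 + \frac{1}{-464036 + 469198}} = \frac{498092 + \left(3 - \frac{1}{626} + 196 \cdot 626\right)}{420855 + \frac{1}{-464036 + 469198}} = \frac{498092 + \left(3 - \frac{1}{626} + 122696\right)}{420855 + \frac{1}{5162}} = \frac{498092 + \frac{76809573}{626}}{\frac{2172453511}{5162}} = \frac{388615165}{626} \cdot \frac{5162}{2172453511} = \frac{1003015740865}{679977948943}$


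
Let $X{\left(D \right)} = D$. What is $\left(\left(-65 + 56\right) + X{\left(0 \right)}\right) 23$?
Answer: $-207$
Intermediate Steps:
$\left(\left(-65 + 56\right) + X{\left(0 \right)}\right) 23 = \left(\left(-65 + 56\right) + 0\right) 23 = \left(-9 + 0\right) 23 = \left(-9\right) 23 = -207$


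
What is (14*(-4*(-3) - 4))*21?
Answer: 2352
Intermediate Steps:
(14*(-4*(-3) - 4))*21 = (14*(12 - 4))*21 = (14*8)*21 = 112*21 = 2352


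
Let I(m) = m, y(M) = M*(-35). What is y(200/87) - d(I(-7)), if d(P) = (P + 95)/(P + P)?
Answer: -45172/609 ≈ -74.174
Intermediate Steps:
y(M) = -35*M
d(P) = (95 + P)/(2*P) (d(P) = (95 + P)/((2*P)) = (95 + P)*(1/(2*P)) = (95 + P)/(2*P))
y(200/87) - d(I(-7)) = -7000/87 - (95 - 7)/(2*(-7)) = -7000/87 - (-1)*88/(2*7) = -35*200/87 - 1*(-44/7) = -7000/87 + 44/7 = -45172/609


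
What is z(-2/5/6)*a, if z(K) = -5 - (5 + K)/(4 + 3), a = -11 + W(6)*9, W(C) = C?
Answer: -25757/105 ≈ -245.30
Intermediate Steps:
a = 43 (a = -11 + 6*9 = -11 + 54 = 43)
z(K) = -40/7 - K/7 (z(K) = -5 - (5 + K)/7 = -5 - (5/7 + K/7) = -5 + (-5/7 - K/7) = -40/7 - K/7)
z(-2/5/6)*a = (-40/7 - (-2/5)/(7*6))*43 = (-40/7 - (-2*⅕)/(7*6))*43 = (-40/7 - (-2)/(35*6))*43 = (-40/7 - ⅐*(-1/15))*43 = (-40/7 + 1/105)*43 = -599/105*43 = -25757/105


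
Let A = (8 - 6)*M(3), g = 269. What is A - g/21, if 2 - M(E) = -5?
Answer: 25/21 ≈ 1.1905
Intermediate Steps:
M(E) = 7 (M(E) = 2 - 1*(-5) = 2 + 5 = 7)
A = 14 (A = (8 - 6)*7 = 2*7 = 14)
A - g/21 = 14 - 269/21 = 25/21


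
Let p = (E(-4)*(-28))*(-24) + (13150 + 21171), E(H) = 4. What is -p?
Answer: -37009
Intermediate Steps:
p = 37009 (p = (4*(-28))*(-24) + (13150 + 21171) = -112*(-24) + 34321 = 2688 + 34321 = 37009)
-p = -1*37009 = -37009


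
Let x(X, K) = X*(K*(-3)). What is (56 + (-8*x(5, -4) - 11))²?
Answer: 189225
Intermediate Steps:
x(X, K) = -3*K*X (x(X, K) = X*(-3*K) = -3*K*X)
(56 + (-8*x(5, -4) - 11))² = (56 + (-(-24)*(-4)*5 - 11))² = (56 + (-8*60 - 11))² = (56 + (-480 - 11))² = (56 - 491)² = (-435)² = 189225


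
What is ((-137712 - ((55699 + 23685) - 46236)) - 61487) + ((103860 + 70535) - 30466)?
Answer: -88418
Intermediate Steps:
((-137712 - ((55699 + 23685) - 46236)) - 61487) + ((103860 + 70535) - 30466) = ((-137712 - (79384 - 46236)) - 61487) + (174395 - 30466) = ((-137712 - 1*33148) - 61487) + 143929 = ((-137712 - 33148) - 61487) + 143929 = (-170860 - 61487) + 143929 = -232347 + 143929 = -88418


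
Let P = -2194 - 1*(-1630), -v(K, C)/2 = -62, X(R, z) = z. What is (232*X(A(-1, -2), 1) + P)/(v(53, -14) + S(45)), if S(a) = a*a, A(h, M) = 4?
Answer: -332/2149 ≈ -0.15449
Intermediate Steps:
v(K, C) = 124 (v(K, C) = -2*(-62) = 124)
S(a) = a²
P = -564 (P = -2194 + 1630 = -564)
(232*X(A(-1, -2), 1) + P)/(v(53, -14) + S(45)) = (232*1 - 564)/(124 + 45²) = (232 - 564)/(124 + 2025) = -332/2149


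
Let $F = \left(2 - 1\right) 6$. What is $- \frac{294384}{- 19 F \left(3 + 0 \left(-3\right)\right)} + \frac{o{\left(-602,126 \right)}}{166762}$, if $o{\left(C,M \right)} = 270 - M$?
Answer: $\frac{4091009488}{4752717} \approx 860.77$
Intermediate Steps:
$F = 6$ ($F = 1 \cdot 6 = 6$)
$- \frac{294384}{- 19 F \left(3 + 0 \left(-3\right)\right)} + \frac{o{\left(-602,126 \right)}}{166762} = - \frac{294384}{\left(-19\right) 6 \left(3 + 0 \left(-3\right)\right)} + \frac{270 - 126}{166762} = - \frac{294384}{\left(-114\right) \left(3 + 0\right)} + \left(270 - 126\right) \frac{1}{166762} = - \frac{294384}{\left(-114\right) 3} + 144 \cdot \frac{1}{166762} = - \frac{294384}{-342} + \frac{72}{83381} = \left(-294384\right) \left(- \frac{1}{342}\right) + \frac{72}{83381} = \frac{49064}{57} + \frac{72}{83381} = \frac{4091009488}{4752717}$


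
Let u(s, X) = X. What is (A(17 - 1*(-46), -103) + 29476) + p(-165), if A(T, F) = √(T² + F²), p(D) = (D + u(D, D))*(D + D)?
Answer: 138376 + √14578 ≈ 1.3850e+5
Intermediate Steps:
p(D) = 4*D² (p(D) = (D + D)*(D + D) = (2*D)*(2*D) = 4*D²)
A(T, F) = √(F² + T²)
(A(17 - 1*(-46), -103) + 29476) + p(-165) = (√((-103)² + (17 - 1*(-46))²) + 29476) + 4*(-165)² = (√(10609 + (17 + 46)²) + 29476) + 4*27225 = (√(10609 + 63²) + 29476) + 108900 = (√(10609 + 3969) + 29476) + 108900 = (√14578 + 29476) + 108900 = (29476 + √14578) + 108900 = 138376 + √14578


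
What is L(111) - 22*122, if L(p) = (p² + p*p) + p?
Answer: 22069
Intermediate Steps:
L(p) = p + 2*p² (L(p) = (p² + p²) + p = 2*p² + p = p + 2*p²)
L(111) - 22*122 = 111*(1 + 2*111) - 22*122 = 111*(1 + 222) - 1*2684 = 111*223 - 2684 = 24753 - 2684 = 22069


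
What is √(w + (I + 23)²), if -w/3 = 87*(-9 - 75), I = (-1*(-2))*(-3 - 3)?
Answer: √22045 ≈ 148.48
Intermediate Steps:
I = -12 (I = 2*(-6) = -12)
w = 21924 (w = -261*(-9 - 75) = -261*(-84) = -3*(-7308) = 21924)
√(w + (I + 23)²) = √(21924 + (-12 + 23)²) = √(21924 + 11²) = √(21924 + 121) = √22045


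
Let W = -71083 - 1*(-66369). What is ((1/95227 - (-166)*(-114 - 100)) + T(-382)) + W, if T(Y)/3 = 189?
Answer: -3777750316/95227 ≈ -39671.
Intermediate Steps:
T(Y) = 567 (T(Y) = 3*189 = 567)
W = -4714 (W = -71083 + 66369 = -4714)
((1/95227 - (-166)*(-114 - 100)) + T(-382)) + W = ((1/95227 - (-166)*(-114 - 100)) + 567) - 4714 = ((1/95227 - (-166)*(-214)) + 567) - 4714 = ((1/95227 - 1*35524) + 567) - 4714 = ((1/95227 - 35524) + 567) - 4714 = (-3382843947/95227 + 567) - 4714 = -3328850238/95227 - 4714 = -3777750316/95227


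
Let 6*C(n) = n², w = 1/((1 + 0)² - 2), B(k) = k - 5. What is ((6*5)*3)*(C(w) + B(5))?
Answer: 15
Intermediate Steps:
B(k) = -5 + k
w = -1 (w = 1/(1² - 2) = 1/(1 - 2) = 1/(-1) = -1)
C(n) = n²/6
((6*5)*3)*(C(w) + B(5)) = ((6*5)*3)*((⅙)*(-1)² + (-5 + 5)) = (30*3)*((⅙)*1 + 0) = 90*(⅙ + 0) = 90*(⅙) = 15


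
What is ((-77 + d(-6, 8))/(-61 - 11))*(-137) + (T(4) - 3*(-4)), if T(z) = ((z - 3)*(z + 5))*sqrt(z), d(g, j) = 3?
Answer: -3989/36 ≈ -110.81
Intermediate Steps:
T(z) = sqrt(z)*(-3 + z)*(5 + z) (T(z) = ((-3 + z)*(5 + z))*sqrt(z) = sqrt(z)*(-3 + z)*(5 + z))
((-77 + d(-6, 8))/(-61 - 11))*(-137) + (T(4) - 3*(-4)) = ((-77 + 3)/(-61 - 11))*(-137) + (sqrt(4)*(-15 + 4**2 + 2*4) - 3*(-4)) = -74/(-72)*(-137) + (2*(-15 + 16 + 8) + 12) = -74*(-1/72)*(-137) + (2*9 + 12) = (37/36)*(-137) + (18 + 12) = -5069/36 + 30 = -3989/36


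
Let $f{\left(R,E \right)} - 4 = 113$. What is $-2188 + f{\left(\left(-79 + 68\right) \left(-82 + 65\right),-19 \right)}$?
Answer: $-2071$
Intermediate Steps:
$f{\left(R,E \right)} = 117$ ($f{\left(R,E \right)} = 4 + 113 = 117$)
$-2188 + f{\left(\left(-79 + 68\right) \left(-82 + 65\right),-19 \right)} = -2188 + 117 = -2071$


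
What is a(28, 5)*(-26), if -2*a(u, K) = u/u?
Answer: 13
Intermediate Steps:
a(u, K) = -½ (a(u, K) = -u/(2*u) = -½*1 = -½)
a(28, 5)*(-26) = -½*(-26) = 13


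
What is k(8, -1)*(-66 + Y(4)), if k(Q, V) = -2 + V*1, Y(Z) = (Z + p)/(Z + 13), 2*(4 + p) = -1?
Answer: 6735/34 ≈ 198.09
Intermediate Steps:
p = -9/2 (p = -4 + (½)*(-1) = -4 - ½ = -9/2 ≈ -4.5000)
Y(Z) = (-9/2 + Z)/(13 + Z) (Y(Z) = (Z - 9/2)/(Z + 13) = (-9/2 + Z)/(13 + Z))
k(Q, V) = -2 + V
k(8, -1)*(-66 + Y(4)) = (-2 - 1)*(-66 + (-9/2 + 4)/(13 + 4)) = -3*(-66 - ½/17) = -3*(-66 + (1/17)*(-½)) = -3*(-66 - 1/34) = -3*(-2245/34) = 6735/34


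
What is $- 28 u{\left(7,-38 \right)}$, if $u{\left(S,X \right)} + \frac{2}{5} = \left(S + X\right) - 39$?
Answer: $\frac{9856}{5} \approx 1971.2$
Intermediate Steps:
$u{\left(S,X \right)} = - \frac{197}{5} + S + X$ ($u{\left(S,X \right)} = - \frac{2}{5} - \left(39 - S - X\right) = - \frac{2}{5} + \left(-39 + S + X\right) = - \frac{197}{5} + S + X$)
$- 28 u{\left(7,-38 \right)} = - 28 \left(- \frac{197}{5} + 7 - 38\right) = \left(-28\right) \left(- \frac{352}{5}\right) = \frac{9856}{5}$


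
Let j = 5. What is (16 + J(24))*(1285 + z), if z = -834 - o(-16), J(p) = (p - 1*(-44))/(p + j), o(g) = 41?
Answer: 218120/29 ≈ 7521.4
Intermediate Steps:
J(p) = (44 + p)/(5 + p) (J(p) = (p - 1*(-44))/(p + 5) = (p + 44)/(5 + p) = (44 + p)/(5 + p))
z = -875 (z = -834 - 1*41 = -834 - 41 = -875)
(16 + J(24))*(1285 + z) = (16 + (44 + 24)/(5 + 24))*(1285 - 875) = (16 + 68/29)*410 = (532/29)*410 = 218120/29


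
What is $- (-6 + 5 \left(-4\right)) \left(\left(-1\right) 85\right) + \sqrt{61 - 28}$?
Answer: $-2210 + \sqrt{33} \approx -2204.3$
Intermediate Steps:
$- (-6 + 5 \left(-4\right)) \left(\left(-1\right) 85\right) + \sqrt{61 - 28} = - (-6 - 20) \left(-85\right) + \sqrt{33} = \left(-1\right) \left(-26\right) \left(-85\right) + \sqrt{33} = 26 \left(-85\right) + \sqrt{33} = -2210 + \sqrt{33}$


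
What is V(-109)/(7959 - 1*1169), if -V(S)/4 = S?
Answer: 218/3395 ≈ 0.064212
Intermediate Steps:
V(S) = -4*S
V(-109)/(7959 - 1*1169) = (-4*(-109))/(7959 - 1*1169) = 436/(7959 - 1169) = 436/6790 = 436*(1/6790) = 218/3395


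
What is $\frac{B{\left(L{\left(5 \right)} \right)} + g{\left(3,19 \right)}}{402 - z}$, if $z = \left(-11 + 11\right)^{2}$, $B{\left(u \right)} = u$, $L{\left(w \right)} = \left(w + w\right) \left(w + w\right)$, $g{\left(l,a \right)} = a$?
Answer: $\frac{119}{402} \approx 0.29602$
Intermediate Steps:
$L{\left(w \right)} = 4 w^{2}$ ($L{\left(w \right)} = 2 w 2 w = 4 w^{2}$)
$z = 0$ ($z = 0^{2} = 0$)
$\frac{B{\left(L{\left(5 \right)} \right)} + g{\left(3,19 \right)}}{402 - z} = \frac{4 \cdot 5^{2} + 19}{402 - 0} = \frac{4 \cdot 25 + 19}{402 + 0} = \frac{100 + 19}{402} = 119 \cdot \frac{1}{402} = \frac{119}{402}$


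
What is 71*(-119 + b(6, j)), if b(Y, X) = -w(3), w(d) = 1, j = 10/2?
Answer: -8520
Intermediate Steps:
j = 5 (j = 10*(½) = 5)
b(Y, X) = -1 (b(Y, X) = -1*1 = -1)
71*(-119 + b(6, j)) = 71*(-119 - 1) = 71*(-120) = -8520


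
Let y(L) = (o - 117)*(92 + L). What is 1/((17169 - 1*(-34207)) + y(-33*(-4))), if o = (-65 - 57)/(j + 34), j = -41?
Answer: 1/29072 ≈ 3.4397e-5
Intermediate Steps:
o = 122/7 (o = (-65 - 57)/(-41 + 34) = -122/(-7) = -122*(-⅐) = 122/7 ≈ 17.429)
y(L) = -64124/7 - 697*L/7 (y(L) = (122/7 - 117)*(92 + L) = -697*(92 + L)/7 = -64124/7 - 697*L/7)
1/((17169 - 1*(-34207)) + y(-33*(-4))) = 1/((17169 - 1*(-34207)) + (-64124/7 - (-23001)*(-4)/7)) = 1/((17169 + 34207) + (-64124/7 - 697/7*132)) = 1/(51376 + (-64124/7 - 92004/7)) = 1/(51376 - 22304) = 1/29072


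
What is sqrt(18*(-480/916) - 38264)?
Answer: 2*I*sqrt(501774266)/229 ≈ 195.64*I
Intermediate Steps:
sqrt(18*(-480/916) - 38264) = sqrt(18*(-480*1/916) - 38264) = sqrt(18*(-120/229) - 38264) = sqrt(-2160/229 - 38264) = sqrt(-8764616/229) = 2*I*sqrt(501774266)/229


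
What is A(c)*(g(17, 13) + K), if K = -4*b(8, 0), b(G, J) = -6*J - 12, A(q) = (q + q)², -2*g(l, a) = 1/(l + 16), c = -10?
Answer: 633400/33 ≈ 19194.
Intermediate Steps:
g(l, a) = -1/(2*(16 + l)) (g(l, a) = -1/(2*(l + 16)) = -1/(2*(16 + l)))
A(q) = 4*q² (A(q) = (2*q)² = 4*q²)
b(G, J) = -12 - 6*J
K = 48 (K = -4*(-12 - 6*0) = -4*(-12 + 0) = -4*(-12) = 48)
A(c)*(g(17, 13) + K) = (4*(-10)²)*(-1/(32 + 2*17) + 48) = (4*100)*(-1/(32 + 34) + 48) = 400*(-1/66 + 48) = 400*(3167/66) = 633400/33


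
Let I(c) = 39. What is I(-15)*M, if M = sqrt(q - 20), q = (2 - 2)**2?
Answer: 78*I*sqrt(5) ≈ 174.41*I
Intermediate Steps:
q = 0 (q = 0**2 = 0)
M = 2*I*sqrt(5) (M = sqrt(0 - 20) = sqrt(-20) = 2*I*sqrt(5) ≈ 4.4721*I)
I(-15)*M = 39*(2*I*sqrt(5)) = 78*I*sqrt(5)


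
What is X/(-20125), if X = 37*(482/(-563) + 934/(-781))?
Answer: 33384508/8849022875 ≈ 0.0037727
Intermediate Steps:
X = -33384508/439703 (X = 37*(482*(-1/563) + 934*(-1/781)) = 37*(-482/563 - 934/781) = 37*(-902284/439703) = -33384508/439703 ≈ -75.925)
X/(-20125) = -33384508/439703/(-20125) = -33384508/439703*(-1/20125) = 33384508/8849022875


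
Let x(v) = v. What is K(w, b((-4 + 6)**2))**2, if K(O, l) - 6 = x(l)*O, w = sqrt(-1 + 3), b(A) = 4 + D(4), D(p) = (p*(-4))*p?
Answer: 7236 - 720*sqrt(2) ≈ 6217.8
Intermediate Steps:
D(p) = -4*p**2 (D(p) = (-4*p)*p = -4*p**2)
b(A) = -60 (b(A) = 4 - 4*4**2 = 4 - 4*16 = 4 - 64 = -60)
w = sqrt(2) ≈ 1.4142
K(O, l) = 6 + O*l (K(O, l) = 6 + l*O = 6 + O*l)
K(w, b((-4 + 6)**2))**2 = (6 + sqrt(2)*(-60))**2 = (6 - 60*sqrt(2))**2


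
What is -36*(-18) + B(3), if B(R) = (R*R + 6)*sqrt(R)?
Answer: 648 + 15*sqrt(3) ≈ 673.98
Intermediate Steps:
B(R) = sqrt(R)*(6 + R**2) (B(R) = (R**2 + 6)*sqrt(R) = (6 + R**2)*sqrt(R) = sqrt(R)*(6 + R**2))
-36*(-18) + B(3) = -36*(-18) + sqrt(3)*(6 + 3**2) = 648 + sqrt(3)*(6 + 9) = 648 + sqrt(3)*15 = 648 + 15*sqrt(3)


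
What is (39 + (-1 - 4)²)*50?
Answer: 3200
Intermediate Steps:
(39 + (-1 - 4)²)*50 = (39 + (-5)²)*50 = (39 + 25)*50 = 64*50 = 3200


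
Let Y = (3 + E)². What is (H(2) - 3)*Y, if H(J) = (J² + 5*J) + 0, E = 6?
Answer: 891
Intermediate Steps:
Y = 81 (Y = (3 + 6)² = 9² = 81)
H(J) = J² + 5*J
(H(2) - 3)*Y = (2*(5 + 2) - 3)*81 = (2*7 - 3)*81 = (14 - 3)*81 = 11*81 = 891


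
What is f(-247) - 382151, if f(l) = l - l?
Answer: -382151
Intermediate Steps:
f(l) = 0
f(-247) - 382151 = 0 - 382151 = -382151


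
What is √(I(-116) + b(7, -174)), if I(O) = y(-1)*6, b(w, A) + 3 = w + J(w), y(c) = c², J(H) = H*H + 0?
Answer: √59 ≈ 7.6811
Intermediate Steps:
J(H) = H² (J(H) = H² + 0 = H²)
b(w, A) = -3 + w + w² (b(w, A) = -3 + (w + w²) = -3 + w + w²)
I(O) = 6 (I(O) = (-1)²*6 = 1*6 = 6)
√(I(-116) + b(7, -174)) = √(6 + (-3 + 7 + 7²)) = √(6 + (-3 + 7 + 49)) = √(6 + 53) = √59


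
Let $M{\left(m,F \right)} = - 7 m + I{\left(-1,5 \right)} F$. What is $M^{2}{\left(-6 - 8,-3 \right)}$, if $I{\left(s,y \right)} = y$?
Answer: $6889$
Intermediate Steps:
$M{\left(m,F \right)} = - 7 m + 5 F$
$M^{2}{\left(-6 - 8,-3 \right)} = \left(- 7 \left(-6 - 8\right) + 5 \left(-3\right)\right)^{2} = \left(\left(-7\right) \left(-14\right) - 15\right)^{2} = \left(98 - 15\right)^{2} = 83^{2} = 6889$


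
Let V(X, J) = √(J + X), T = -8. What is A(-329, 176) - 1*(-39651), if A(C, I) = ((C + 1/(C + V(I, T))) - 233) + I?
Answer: 606212288/15439 - 2*√42/108073 ≈ 39265.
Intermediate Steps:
A(C, I) = -233 + C + I + 1/(C + √(-8 + I)) (A(C, I) = ((C + 1/(C + √(-8 + I))) - 233) + I = (-233 + C + 1/(C + √(-8 + I))) + I = -233 + C + I + 1/(C + √(-8 + I)))
A(-329, 176) - 1*(-39651) = (1 + (-329)² - 233*(-329) - 233*√(-8 + 176) - 329*176 - 329*√(-8 + 176) + 176*√(-8 + 176))/(-329 + √(-8 + 176)) - 1*(-39651) = (1 + 108241 + 76657 - 466*√42 - 57904 - 658*√42 + 176*√168)/(-329 + √168) + 39651 = (1 + 108241 + 76657 - 466*√42 - 57904 - 658*√42 + 176*(2*√42))/(-329 + 2*√42) + 39651 = (1 + 108241 + 76657 - 466*√42 - 57904 - 658*√42 + 352*√42)/(-329 + 2*√42) + 39651 = (126995 - 772*√42)/(-329 + 2*√42) + 39651 = 39651 + (126995 - 772*√42)/(-329 + 2*√42)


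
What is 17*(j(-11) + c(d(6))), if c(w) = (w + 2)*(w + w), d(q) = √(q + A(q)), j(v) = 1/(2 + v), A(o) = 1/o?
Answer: 1870/9 + 34*√222/3 ≈ 376.64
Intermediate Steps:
A(o) = 1/o
d(q) = √(q + 1/q)
c(w) = 2*w*(2 + w) (c(w) = (2 + w)*(2*w) = 2*w*(2 + w))
17*(j(-11) + c(d(6))) = 17*(1/(2 - 11) + 2*√(6 + 1/6)*(2 + √(6 + 1/6))) = 17*(1/(-9) + 2*√(6 + ⅙)*(2 + √(6 + ⅙))) = 17*(-⅑ + 2*√(37/6)*(2 + √(37/6))) = 17*(-⅑ + 2*(√222/6)*(2 + √222/6)) = 17*(-⅑ + √222*(2 + √222/6)/3) = -17/9 + 17*√222*(2 + √222/6)/3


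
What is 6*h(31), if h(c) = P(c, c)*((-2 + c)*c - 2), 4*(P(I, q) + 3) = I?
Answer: 51129/2 ≈ 25565.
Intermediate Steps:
P(I, q) = -3 + I/4
h(c) = (-3 + c/4)*(-2 + c*(-2 + c)) (h(c) = (-3 + c/4)*((-2 + c)*c - 2) = (-3 + c/4)*(c*(-2 + c) - 2) = (-3 + c/4)*(-2 + c*(-2 + c)))
6*h(31) = 6*(-(-12 + 31)*(2 - 1*31² + 2*31)/4) = 6*(-¼*19*(2 - 1*961 + 62)) = 6*(-¼*19*(2 - 961 + 62)) = 6*(-¼*19*(-897)) = 6*(17043/4) = 51129/2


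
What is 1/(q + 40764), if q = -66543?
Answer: -1/25779 ≈ -3.8791e-5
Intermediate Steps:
1/(q + 40764) = 1/(-66543 + 40764) = 1/(-25779) = -1/25779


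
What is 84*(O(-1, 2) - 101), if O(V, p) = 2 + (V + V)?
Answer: -8484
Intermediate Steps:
O(V, p) = 2 + 2*V
84*(O(-1, 2) - 101) = 84*((2 + 2*(-1)) - 101) = 84*((2 - 2) - 101) = 84*(0 - 101) = 84*(-101) = -8484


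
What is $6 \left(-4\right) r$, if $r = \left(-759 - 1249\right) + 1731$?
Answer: $6648$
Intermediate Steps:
$r = -277$ ($r = -2008 + 1731 = -277$)
$6 \left(-4\right) r = 6 \left(-4\right) \left(-277\right) = \left(-24\right) \left(-277\right) = 6648$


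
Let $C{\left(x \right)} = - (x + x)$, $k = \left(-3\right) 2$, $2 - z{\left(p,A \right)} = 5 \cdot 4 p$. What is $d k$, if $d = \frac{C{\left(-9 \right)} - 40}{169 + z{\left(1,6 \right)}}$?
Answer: $\frac{132}{151} \approx 0.87417$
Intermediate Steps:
$z{\left(p,A \right)} = 2 - 20 p$ ($z{\left(p,A \right)} = 2 - 5 \cdot 4 p = 2 - 20 p$)
$k = -6$
$C{\left(x \right)} = - 2 x$
$d = - \frac{22}{151}$ ($d = \frac{\left(-2\right) \left(-9\right) - 40}{169 + \left(2 - 20\right)} = \frac{18 - 40}{169 + \left(2 - 20\right)} = - \frac{22}{169 - 18} = - \frac{22}{151} \approx -0.1457$)
$d k = \left(- \frac{22}{151}\right) \left(-6\right) = \frac{132}{151}$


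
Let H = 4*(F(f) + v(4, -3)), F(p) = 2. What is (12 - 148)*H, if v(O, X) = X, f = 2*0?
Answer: 544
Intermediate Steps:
f = 0
H = -4 (H = 4*(2 - 3) = 4*(-1) = -4)
(12 - 148)*H = (12 - 148)*(-4) = -136*(-4) = 544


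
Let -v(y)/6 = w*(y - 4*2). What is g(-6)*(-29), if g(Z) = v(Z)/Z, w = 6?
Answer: 2436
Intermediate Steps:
v(y) = 288 - 36*y (v(y) = -36*(y - 4*2) = -36*(y - 8) = -36*(-8 + y) = -6*(-48 + 6*y) = 288 - 36*y)
g(Z) = (288 - 36*Z)/Z
g(-6)*(-29) = (-36 + 288/(-6))*(-29) = (-36 + 288*(-⅙))*(-29) = (-36 - 48)*(-29) = -84*(-29) = 2436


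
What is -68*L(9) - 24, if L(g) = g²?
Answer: -5532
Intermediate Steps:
-68*L(9) - 24 = -68*9² - 24 = -68*81 - 24 = -5508 - 24 = -5532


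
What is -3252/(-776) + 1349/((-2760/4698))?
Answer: -102270909/44620 ≈ -2292.0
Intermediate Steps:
-3252/(-776) + 1349/((-2760/4698)) = -3252*(-1/776) + 1349/((-2760*1/4698)) = 813/194 + 1349/(-460/783) = 813/194 + 1349*(-783/460) = 813/194 - 1056267/460 = -102270909/44620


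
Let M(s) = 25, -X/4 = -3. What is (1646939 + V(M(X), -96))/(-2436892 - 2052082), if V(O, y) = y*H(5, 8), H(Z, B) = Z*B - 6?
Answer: -1643675/4488974 ≈ -0.36616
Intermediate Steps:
X = 12 (X = -4*(-3) = 12)
H(Z, B) = -6 + B*Z (H(Z, B) = B*Z - 6 = -6 + B*Z)
V(O, y) = 34*y (V(O, y) = y*(-6 + 8*5) = y*(-6 + 40) = y*34 = 34*y)
(1646939 + V(M(X), -96))/(-2436892 - 2052082) = (1646939 + 34*(-96))/(-2436892 - 2052082) = (1646939 - 3264)/(-4488974) = 1643675*(-1/4488974) = -1643675/4488974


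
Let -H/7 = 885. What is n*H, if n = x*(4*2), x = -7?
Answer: 346920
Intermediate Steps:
H = -6195 (H = -7*885 = -6195)
n = -56 (n = -28*2 = -7*8 = -56)
n*H = -56*(-6195) = 346920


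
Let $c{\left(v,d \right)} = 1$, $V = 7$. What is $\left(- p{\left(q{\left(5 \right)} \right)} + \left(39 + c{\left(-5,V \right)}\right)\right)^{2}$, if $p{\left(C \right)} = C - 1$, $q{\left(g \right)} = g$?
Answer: $1296$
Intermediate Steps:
$p{\left(C \right)} = -1 + C$
$\left(- p{\left(q{\left(5 \right)} \right)} + \left(39 + c{\left(-5,V \right)}\right)\right)^{2} = \left(- (-1 + 5) + \left(39 + 1\right)\right)^{2} = \left(\left(-1\right) 4 + 40\right)^{2} = \left(-4 + 40\right)^{2} = 36^{2} = 1296$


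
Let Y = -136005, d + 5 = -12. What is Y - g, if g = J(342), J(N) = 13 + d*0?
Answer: -136018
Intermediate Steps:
d = -17 (d = -5 - 12 = -17)
J(N) = 13 (J(N) = 13 - 17*0 = 13 + 0 = 13)
g = 13
Y - g = -136005 - 1*13 = -136005 - 13 = -136018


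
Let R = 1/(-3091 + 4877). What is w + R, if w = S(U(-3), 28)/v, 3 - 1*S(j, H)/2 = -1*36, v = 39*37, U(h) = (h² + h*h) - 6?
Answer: 3609/66082 ≈ 0.054614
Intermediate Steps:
U(h) = -6 + 2*h² (U(h) = (h² + h²) - 6 = 2*h² - 6 = -6 + 2*h²)
R = 1/1786 ≈ 0.00055991
v = 1443
S(j, H) = 78 (S(j, H) = 6 - (-2)*36 = 6 - 2*(-36) = 6 + 72 = 78)
w = 2/37 (w = 78/1443 = 78*(1/1443) = 2/37 ≈ 0.054054)
w + R = 2/37 + 1/1786 = 3609/66082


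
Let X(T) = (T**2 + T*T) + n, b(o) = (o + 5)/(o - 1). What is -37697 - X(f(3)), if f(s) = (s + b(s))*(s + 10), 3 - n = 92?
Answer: -54170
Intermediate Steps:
n = -89 (n = 3 - 1*92 = 3 - 92 = -89)
b(o) = (5 + o)/(-1 + o)
f(s) = (10 + s)*(s + (5 + s)/(-1 + s)) (f(s) = (s + (5 + s)/(-1 + s))*(s + 10) = (s + (5 + s)/(-1 + s))*(10 + s) = (10 + s)*(s + (5 + s)/(-1 + s)))
X(T) = -89 + 2*T**2 (X(T) = (T**2 + T*T) - 89 = (T**2 + T**2) - 89 = 2*T**2 - 89 = -89 + 2*T**2)
-37697 - X(f(3)) = -37697 - (-89 + 2*((50 + 3**3 + 5*3 + 10*3**2)/(-1 + 3))**2) = -37697 - (-89 + 2*((50 + 27 + 15 + 10*9)/2)**2) = -37697 - (-89 + 2*((50 + 27 + 15 + 90)/2)**2) = -37697 - (-89 + 2*((1/2)*182)**2) = -37697 - (-89 + 2*91**2) = -37697 - (-89 + 2*8281) = -37697 - (-89 + 16562) = -37697 - 1*16473 = -37697 - 16473 = -54170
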